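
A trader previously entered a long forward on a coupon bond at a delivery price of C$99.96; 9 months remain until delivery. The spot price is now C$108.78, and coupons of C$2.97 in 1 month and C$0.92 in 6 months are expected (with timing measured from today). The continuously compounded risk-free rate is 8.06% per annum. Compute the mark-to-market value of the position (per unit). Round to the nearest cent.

C$10.85

PV(remaining coupons) I = 2.97·e^(−0.0806·1/12) + 0.92·e^(−0.0806·6/12) = 3.8338
Current forward F = (S − I)·e^(rT) = (108.78 − 3.8338)·e^(0.0806·9/12) = 104.9462 × 1.062314 = 111.4858
Value (long) = (F − K)·e^(−rT) = (111.4858 − 99.96) × 0.941341 = 10.8497
Value = C$10.85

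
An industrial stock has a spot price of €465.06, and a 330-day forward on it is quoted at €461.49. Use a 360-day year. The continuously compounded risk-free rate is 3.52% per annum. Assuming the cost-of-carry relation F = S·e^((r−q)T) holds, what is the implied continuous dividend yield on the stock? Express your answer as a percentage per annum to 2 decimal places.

4.36%

From F = S·e^((r−q)T): (r − q) = ln(F/S)/T
ln(461.49/465.06) = ln(0.992324) = -0.007706
(r − q) = -0.007706 / (330/360) = -0.008407
q = r − ln(F/S)/T = 0.0352 + 0.008407 = 0.043607
q = 4.36%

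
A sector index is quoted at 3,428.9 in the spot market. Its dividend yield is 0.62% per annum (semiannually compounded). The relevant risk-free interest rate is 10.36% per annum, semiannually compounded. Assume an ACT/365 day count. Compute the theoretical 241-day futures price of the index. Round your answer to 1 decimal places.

F = S · (1+r/2)^(2T) / (1+q/2)^(2T)
= 3428.9 × 1.068966 / 1.004096 = 3428.9 × 1.064605
F = 3,650.4

3,650.4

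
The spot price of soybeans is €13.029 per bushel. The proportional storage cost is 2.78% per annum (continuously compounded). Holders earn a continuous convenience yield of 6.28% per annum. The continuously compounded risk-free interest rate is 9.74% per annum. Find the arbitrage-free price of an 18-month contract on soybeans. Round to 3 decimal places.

Net carry = r + u − y = 0.0974 + 0.0278 − 0.0628 = 0.0624
F = S·e^((r+u−y)T) = 13.029 · e^(0.0624 × 18/12) = 13.029 · e^0.093600
= 13.029 × 1.098120 = €14.307 per bushel

€14.307 per bushel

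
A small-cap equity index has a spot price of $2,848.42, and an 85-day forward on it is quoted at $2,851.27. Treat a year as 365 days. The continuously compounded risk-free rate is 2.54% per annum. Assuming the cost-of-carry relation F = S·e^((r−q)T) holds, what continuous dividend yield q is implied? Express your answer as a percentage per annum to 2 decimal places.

From F = S·e^((r−q)T): (r − q) = ln(F/S)/T
ln(2851.27/2848.42) = ln(1.001001) = 0.001000
(r − q) = 0.001000 / (85/365) = 0.004294
q = r − ln(F/S)/T = 0.0254 − 0.004294 = 0.021106
q = 2.11%

2.11%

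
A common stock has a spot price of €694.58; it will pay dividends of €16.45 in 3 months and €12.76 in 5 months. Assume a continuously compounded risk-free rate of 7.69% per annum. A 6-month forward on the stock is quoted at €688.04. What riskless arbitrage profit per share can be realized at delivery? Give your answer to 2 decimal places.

€4.16 per share

PV(dividends) I = 16.45·e^(−0.0769·3/12) + 12.76·e^(−0.0769·5/12) = 28.4944
Fair forward F* = (S − I)·e^(rT) = (694.58 − 28.4944)·e^0.038450 = 666.0856 × 1.039199 = 692.1955
Market €688.04 < fair 692.1955: forward underpriced → reverse cash-and-carry (short the stock, invest proceeds at r, pay the dividends, go long the forward).
Profit at T = |F_mkt − F*| = |688.04 − 692.1955| = €4.16 per share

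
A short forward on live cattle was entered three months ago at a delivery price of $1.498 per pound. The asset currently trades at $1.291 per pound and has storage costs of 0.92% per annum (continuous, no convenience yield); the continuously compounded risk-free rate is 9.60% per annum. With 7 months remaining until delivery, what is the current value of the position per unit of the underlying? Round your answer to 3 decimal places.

Current fair forward for the remaining 7 months: F = S·e^((r + u)·T), (r + u) = 0.0960 + 0.0092 = 0.1052
F = 1.291 · e^(0.1052 × 7/12) = 1.291 × 1.063289 = 1.3727
Value of long forward = (F − K)·e^(−rT) = (1.3727 − 1.498) · e^(−0.0960·7/12)
= -0.1253 × 0.945539 = -0.118
Short position value = −(long value) = $0.118

$0.118 per pound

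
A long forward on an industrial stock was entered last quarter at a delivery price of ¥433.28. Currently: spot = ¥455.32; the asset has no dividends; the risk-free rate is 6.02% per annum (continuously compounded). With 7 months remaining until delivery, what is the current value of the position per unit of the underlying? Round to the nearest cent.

Current fair forward for the remaining 7 months: F = S·e^(r·T), r = 0.0602
F = 455.32 · e^(0.0602 × 7/12) = 455.32 × 1.035741 = 471.5936
Value of long forward = (F − K)·e^(−rT) = (471.5936 − 433.28) · e^(−0.0602·7/12)
= 38.3136 × 0.965493 = 36.99

¥36.99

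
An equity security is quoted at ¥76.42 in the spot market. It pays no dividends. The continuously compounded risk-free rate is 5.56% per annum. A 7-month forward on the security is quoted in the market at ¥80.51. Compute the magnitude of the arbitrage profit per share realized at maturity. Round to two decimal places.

Fair forward: F* = S·e^(carry·T), with carry = r = 0.0556
F* = 76.42 · e^(0.0556 × 7/12) = 76.42 · e^0.032433 = 76.42 × 1.032965 = ¥78.9392
Market ¥80.51 > fair ¥78.9392: forward overpriced → cash-and-carry (buy spot, short the forward).
At maturity, profit = |F_mkt − F*| = |80.51 − 78.9392| = ¥1.57 per share

¥1.57 per share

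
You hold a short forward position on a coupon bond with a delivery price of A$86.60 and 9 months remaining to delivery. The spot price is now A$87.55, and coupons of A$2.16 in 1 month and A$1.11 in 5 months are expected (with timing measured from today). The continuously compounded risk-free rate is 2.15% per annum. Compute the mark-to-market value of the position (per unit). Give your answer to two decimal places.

A$0.92

PV(remaining coupons) I = 2.16·e^(−0.0215·1/12) + 1.11·e^(−0.0215·5/12) = 3.2562
Current forward F = (S − I)·e^(rT) = (87.55 − 3.2562)·e^(0.0215·9/12) = 84.2938 × 1.016256 = 85.6641
Value (long) = (F − K)·e^(−rT) = (85.6641 − 86.60) × 0.984004 = -0.9209
Short position value = −(long value) = A$0.92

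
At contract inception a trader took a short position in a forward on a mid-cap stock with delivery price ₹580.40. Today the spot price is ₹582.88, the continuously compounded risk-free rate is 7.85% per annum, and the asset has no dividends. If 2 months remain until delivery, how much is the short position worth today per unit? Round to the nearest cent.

-₹10.02

Current fair forward for the remaining 2 months: F = S·e^(r·T), r = 0.0785
F = 582.88 · e^(0.0785 × 2/12) = 582.88 × 1.013169 = 590.5559
Value of long forward = (F − K)·e^(−rT) = (590.5559 − 580.40) · e^(−0.0785·2/12)
= 10.1559 × 0.987002 = 10.02
Short position value = −(long value) = -₹10.02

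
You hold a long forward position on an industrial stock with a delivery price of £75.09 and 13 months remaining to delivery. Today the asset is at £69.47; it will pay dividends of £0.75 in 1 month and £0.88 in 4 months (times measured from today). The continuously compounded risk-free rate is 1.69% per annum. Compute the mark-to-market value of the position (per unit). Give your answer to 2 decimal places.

-£5.88

PV(remaining dividends) I = 0.75·e^(−0.0169·1/12) + 0.88·e^(−0.0169·4/12) = 1.6240
Current forward F = (S − I)·e^(rT) = (69.47 − 1.6240)·e^(0.0169·13/12) = 67.8460 × 1.018477 = 69.0996
Value (long) = (F − K)·e^(−rT) = (69.0996 − 75.09) × 0.981858 = -5.8817
Value = -£5.88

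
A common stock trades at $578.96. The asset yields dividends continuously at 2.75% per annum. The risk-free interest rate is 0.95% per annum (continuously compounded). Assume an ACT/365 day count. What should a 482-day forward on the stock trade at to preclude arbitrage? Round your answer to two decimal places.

$565.36

F = S·e^((r − q)T) = 578.96 · e^((0.0095 − 0.0275) × 482/365)
= 578.96 · e^-0.023770 = 578.96 × 0.976510
F = $565.36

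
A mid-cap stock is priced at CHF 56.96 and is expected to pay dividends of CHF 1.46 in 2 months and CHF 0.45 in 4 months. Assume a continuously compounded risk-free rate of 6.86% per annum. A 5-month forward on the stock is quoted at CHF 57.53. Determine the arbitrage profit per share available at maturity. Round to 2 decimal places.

PV(dividends) I = 1.46·e^(−0.0686·2/12) + 0.45·e^(−0.0686·4/12) = 1.8832
Fair forward F* = (S − I)·e^(rT) = (56.96 − 1.8832)·e^0.028583 = 55.0768 × 1.028995 = 56.6738
Market CHF 57.53 > fair 56.6738: forward overpriced → cash-and-carry (borrow at r, buy the stock and collect the dividends, short the forward).
Profit at T = |F_mkt − F*| = |57.53 − 56.6738| = CHF 0.86 per share

CHF 0.86 per share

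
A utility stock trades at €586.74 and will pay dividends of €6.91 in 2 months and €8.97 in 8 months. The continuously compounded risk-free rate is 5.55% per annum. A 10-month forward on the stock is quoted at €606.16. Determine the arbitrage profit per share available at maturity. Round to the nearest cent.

€7.87 per share

PV(dividends) I = 6.91·e^(−0.0555·2/12) + 8.97·e^(−0.0555·8/12) = 15.4906
Fair forward F* = (S − I)·e^(rT) = (586.74 − 15.4906)·e^0.046250 = 571.2494 × 1.047336 = 598.2901
Market €606.16 > fair 598.2901: forward overpriced → cash-and-carry (borrow at r, buy the stock and collect the dividends, short the forward).
Profit at T = |F_mkt − F*| = |606.16 − 598.2901| = €7.87 per share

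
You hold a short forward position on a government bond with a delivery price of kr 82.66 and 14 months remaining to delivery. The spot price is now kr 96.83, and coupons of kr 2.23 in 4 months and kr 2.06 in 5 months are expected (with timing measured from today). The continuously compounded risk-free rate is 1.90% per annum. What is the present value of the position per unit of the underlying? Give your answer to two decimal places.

-kr 11.72

PV(remaining coupons) I = 2.23·e^(−0.0190·4/12) + 2.06·e^(−0.0190·5/12) = 4.2597
Current forward F = (S − I)·e^(rT) = (96.83 − 4.2597)·e^(0.0190·14/12) = 92.5703 × 1.022414 = 94.6452
Value (long) = (F − K)·e^(−rT) = (94.6452 − 82.66) × 0.978077 = 11.7224
Short position value = −(long value) = -kr 11.72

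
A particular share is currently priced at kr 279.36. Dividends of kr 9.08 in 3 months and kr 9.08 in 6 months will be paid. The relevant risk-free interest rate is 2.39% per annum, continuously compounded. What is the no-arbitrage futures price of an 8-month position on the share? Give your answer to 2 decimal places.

PV(dividends) I = 9.08·e^(−0.0239·3/12) + 9.08·e^(−0.0239·6/12)
I = 9.0259 + 8.9721 = 17.9980
F = (S − I)·e^(rT) = (279.36 − 17.9980) · e^(0.0239·8/12)
= 261.3620 · e^0.015933 = 261.3620 × 1.016061 = kr 265.56

kr 265.56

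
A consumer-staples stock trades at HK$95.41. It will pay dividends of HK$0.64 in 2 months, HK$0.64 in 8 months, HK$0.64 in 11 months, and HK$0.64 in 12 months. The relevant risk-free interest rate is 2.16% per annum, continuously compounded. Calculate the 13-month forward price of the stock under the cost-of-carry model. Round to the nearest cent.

HK$95.09

PV(dividends) I = 0.64·e^(−0.0216·2/12) + 0.64·e^(−0.0216·8/12) + 0.64·e^(−0.0216·11/12) + 0.64·e^(−0.0216·12/12)
I = 0.6377 + 0.6309 + 0.6275 + 0.6263 = 2.5224
F = (S − I)·e^(rT) = (95.41 − 2.5224) · e^(0.0216·13/12)
= 92.8876 · e^0.023400 = 92.8876 × 1.023676 = HK$95.09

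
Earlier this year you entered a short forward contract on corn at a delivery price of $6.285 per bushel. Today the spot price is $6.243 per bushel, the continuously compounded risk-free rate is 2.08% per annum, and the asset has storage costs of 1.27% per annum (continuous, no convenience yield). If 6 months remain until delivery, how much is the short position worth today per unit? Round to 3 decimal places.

-$0.063 per bushel

Current fair forward for the remaining 6 months: F = S·e^((r + u)·T), (r + u) = 0.0208 + 0.0127 = 0.0335
F = 6.243 · e^(0.0335 × 6/12) = 6.243 × 1.016891 = 6.3485
Value of long forward = (F − K)·e^(−rT) = (6.3485 − 6.285) · e^(−0.0208·6/12)
= 0.0635 × 0.989654 = 0.063
Short position value = −(long value) = -$0.063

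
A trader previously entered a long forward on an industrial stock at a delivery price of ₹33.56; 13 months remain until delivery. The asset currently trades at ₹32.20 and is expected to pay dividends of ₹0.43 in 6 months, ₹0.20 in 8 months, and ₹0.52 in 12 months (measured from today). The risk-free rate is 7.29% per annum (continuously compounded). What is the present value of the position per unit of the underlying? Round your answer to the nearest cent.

PV(remaining dividends) I = 0.43·e^(−0.0729·6/12) + 0.20·e^(−0.0729·8/12) + 0.52·e^(−0.0729·12/12) = 1.0886
Current forward F = (S − I)·e^(rT) = (32.20 − 1.0886)·e^(0.0729·13/12) = 31.1114 × 1.082177 = 33.6680
Value (long) = (F − K)·e^(−rT) = (33.6680 − 33.56) × 0.924063 = 0.0998
Value = ₹0.10

₹0.10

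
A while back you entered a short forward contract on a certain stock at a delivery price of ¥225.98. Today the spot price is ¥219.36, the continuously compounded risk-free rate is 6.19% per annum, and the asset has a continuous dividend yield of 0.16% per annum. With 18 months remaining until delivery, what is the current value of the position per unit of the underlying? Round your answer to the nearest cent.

-¥12.89

Current fair forward for the remaining 18 months: F = S·e^((r − q)·T), (r − q) = 0.0619 − 0.0016 = 0.0603
F = 219.36 · e^(0.0603 × 18/12) = 219.36 × 1.094667 = 240.1262
Value of long forward = (F − K)·e^(−rT) = (240.1262 − 225.98) · e^(−0.0619·18/12)
= 14.1462 × 0.911330 = 12.89
Short position value = −(long value) = -¥12.89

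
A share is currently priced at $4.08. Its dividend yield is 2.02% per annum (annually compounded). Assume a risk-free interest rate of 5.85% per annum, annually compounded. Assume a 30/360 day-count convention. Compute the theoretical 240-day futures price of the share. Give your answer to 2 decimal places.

$4.18

F = S · (1+r)^T / (1+q)^T
= 4.08 × 1.038629 / 1.013422 = 4.08 × 1.024873
F = $4.18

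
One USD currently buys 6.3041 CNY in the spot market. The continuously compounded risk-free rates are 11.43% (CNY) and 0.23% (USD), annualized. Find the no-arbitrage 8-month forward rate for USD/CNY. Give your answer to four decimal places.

6.7928

F = S·e^((r_CNY − r_USD)T) = 6.3041 · e^((0.1143 − 0.0023) × 8/12)
= 6.3041 · e^0.074667 = 6.3041 × 1.077525
F = 6.7928 CNY per USD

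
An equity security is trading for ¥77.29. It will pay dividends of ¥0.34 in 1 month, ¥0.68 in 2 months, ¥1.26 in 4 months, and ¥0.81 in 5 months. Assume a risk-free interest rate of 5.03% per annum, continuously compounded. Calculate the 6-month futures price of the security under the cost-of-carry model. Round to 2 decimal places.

¥76.14

PV(dividends) I = 0.34·e^(−0.0503·1/12) + 0.68·e^(−0.0503·2/12) + 1.26·e^(−0.0503·4/12) + 0.81·e^(−0.0503·5/12)
I = 0.3386 + 0.6743 + 1.2391 + 0.7932 = 3.0452
F = (S − I)·e^(rT) = (77.29 − 3.0452) · e^(0.0503·6/12)
= 74.2448 · e^0.025150 = 74.2448 × 1.025469 = ¥76.14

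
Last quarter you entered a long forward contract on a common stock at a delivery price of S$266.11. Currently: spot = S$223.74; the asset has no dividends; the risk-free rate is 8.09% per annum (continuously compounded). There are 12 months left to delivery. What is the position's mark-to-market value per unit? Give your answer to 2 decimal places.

Current fair forward for the remaining 12 months: F = S·e^(r·T), r = 0.0809
F = 223.74 · e^(0.0809 × 12/12) = 223.74 × 1.084262 = 242.5928
Value of long forward = (F − K)·e^(−rT) = (242.5928 − 266.11) · e^(−0.0809·12/12)
= -23.5172 × 0.922286 = -21.69

-S$21.69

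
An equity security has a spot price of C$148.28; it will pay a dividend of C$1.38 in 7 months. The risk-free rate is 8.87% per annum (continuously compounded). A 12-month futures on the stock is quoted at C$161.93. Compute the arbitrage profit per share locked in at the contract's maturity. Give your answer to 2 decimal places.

C$1.33 per share

PV(dividends) I = 1.38·e^(−0.0887·7/12) = 1.3104
Fair futures F* = (S − I)·e^(rT) = (148.28 − 1.3104)·e^0.088700 = 146.9696 × 1.092753 = 160.6015
Market C$161.93 > fair 160.6015: forward overpriced → cash-and-carry (borrow at r, buy the stock and collect the dividends, short the forward).
Profit at T = |F_mkt − F*| = |161.93 − 160.6015| = C$1.33 per share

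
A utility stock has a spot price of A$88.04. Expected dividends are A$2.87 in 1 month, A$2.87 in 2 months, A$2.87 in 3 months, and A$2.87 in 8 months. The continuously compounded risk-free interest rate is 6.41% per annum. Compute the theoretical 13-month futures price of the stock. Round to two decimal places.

PV(dividends) I = 2.87·e^(−0.0641·1/12) + 2.87·e^(−0.0641·2/12) + 2.87·e^(−0.0641·3/12) + 2.87·e^(−0.0641·8/12)
I = 2.8547 + 2.8395 + 2.8244 + 2.7499 = 11.2685
F = (S − I)·e^(rT) = (88.04 − 11.2685) · e^(0.0641·13/12)
= 76.7715 · e^0.069442 = 76.7715 × 1.071910 = A$82.29

A$82.29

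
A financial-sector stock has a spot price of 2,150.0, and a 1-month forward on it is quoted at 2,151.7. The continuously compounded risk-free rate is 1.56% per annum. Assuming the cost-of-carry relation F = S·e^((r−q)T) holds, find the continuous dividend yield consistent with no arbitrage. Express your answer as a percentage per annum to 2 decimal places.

From F = S·e^((r−q)T): (r − q) = ln(F/S)/T
ln(2151.7/2150.0) = ln(1.000791) = 0.000791
(r − q) = 0.000791 / (1/12) = 0.009492
q = r − ln(F/S)/T = 0.0156 − 0.009492 = 0.006108
q = 0.61%

0.61%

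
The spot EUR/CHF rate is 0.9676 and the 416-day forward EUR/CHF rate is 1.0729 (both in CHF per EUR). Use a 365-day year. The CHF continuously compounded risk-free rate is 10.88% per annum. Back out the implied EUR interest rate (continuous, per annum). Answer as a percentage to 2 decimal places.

1.82%

F = S·e^((r_CHF − r_EUR)T) ⇒ r_EUR = r_CHF − ln(F/S)/T
ln(1.0729/0.9676) = 0.103302; /(416/365) = 0.090638
r_EUR = 0.1088 − 0.090638 = 0.018162
r_EUR = 1.82%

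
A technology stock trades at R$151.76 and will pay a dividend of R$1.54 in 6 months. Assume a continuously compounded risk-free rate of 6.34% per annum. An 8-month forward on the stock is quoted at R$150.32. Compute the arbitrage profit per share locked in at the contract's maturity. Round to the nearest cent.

R$6.44 per share

PV(dividends) I = 1.54·e^(−0.0634·6/12) = 1.4919
Fair forward F* = (S − I)·e^(rT) = (151.76 − 1.4919)·e^0.042267 = 150.2681 × 1.043173 = 156.7556
Market R$150.32 < fair 156.7556: forward underpriced → reverse cash-and-carry (short the stock, invest proceeds at r, pay the dividends, go long the forward).
Profit at T = |F_mkt − F*| = |150.32 − 156.7556| = R$6.44 per share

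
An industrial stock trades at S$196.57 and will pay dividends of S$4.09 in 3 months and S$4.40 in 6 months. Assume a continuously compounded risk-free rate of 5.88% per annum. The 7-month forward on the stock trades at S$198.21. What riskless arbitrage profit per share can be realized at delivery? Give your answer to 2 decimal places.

S$3.37 per share

PV(dividends) I = 4.09·e^(−0.0588·3/12) + 4.40·e^(−0.0588·6/12) = 8.3028
Fair forward F* = (S − I)·e^(rT) = (196.57 − 8.3028)·e^0.034300 = 188.2672 × 1.034895 = 194.8368
Market S$198.21 > fair 194.8368: forward overpriced → cash-and-carry (borrow at r, buy the stock and collect the dividends, short the forward).
Profit at T = |F_mkt − F*| = |198.21 − 194.8368| = S$3.37 per share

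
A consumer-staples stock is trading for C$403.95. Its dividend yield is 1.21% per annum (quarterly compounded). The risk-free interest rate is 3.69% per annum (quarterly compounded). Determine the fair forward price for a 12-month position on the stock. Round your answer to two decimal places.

C$414.03

F = S · (1+r/4)^(4T) / (1+q/4)^(4T)
= 403.95 × 1.037414 / 1.012155 = 403.95 × 1.024956
F = C$414.03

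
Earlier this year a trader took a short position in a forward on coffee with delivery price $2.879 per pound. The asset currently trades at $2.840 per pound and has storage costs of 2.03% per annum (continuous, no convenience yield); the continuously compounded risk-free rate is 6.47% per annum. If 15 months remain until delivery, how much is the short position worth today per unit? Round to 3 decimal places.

Current fair forward for the remaining 15 months: F = S·e^((r + u)·T), (r + u) = 0.0647 + 0.0203 = 0.0850
F = 2.840 · e^(0.0850 × 15/12) = 2.840 × 1.112100 = 3.1584
Value of long forward = (F − K)·e^(−rT) = (3.1584 − 2.879) · e^(−0.0647·15/12)
= 0.2794 × 0.922309 = 0.258
Short position value = −(long value) = -$0.258

-$0.258 per pound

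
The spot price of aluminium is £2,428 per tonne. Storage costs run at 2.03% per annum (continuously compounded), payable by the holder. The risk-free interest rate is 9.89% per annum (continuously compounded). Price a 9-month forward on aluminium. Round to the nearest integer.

£2,655 per tonne

Net carry = r + u − y = 0.0989 + 0.0203 − 0.0000 = 0.1192
F = S·e^((r+u−y)T) = 2428 · e^(0.1192 × 9/12) = 2428 · e^0.089400
= 2428 × 1.093518 = £2,655 per tonne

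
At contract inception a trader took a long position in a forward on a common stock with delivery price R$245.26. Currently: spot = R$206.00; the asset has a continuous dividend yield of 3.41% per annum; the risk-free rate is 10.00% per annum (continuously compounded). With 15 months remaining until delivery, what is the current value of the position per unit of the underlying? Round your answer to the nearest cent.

-R$19.04

Current fair forward for the remaining 15 months: F = S·e^((r − q)·T), (r − q) = 0.1000 − 0.0341 = 0.0659
F = 206.00 · e^(0.0659 × 15/12) = 206.00 × 1.085863 = 223.6878
Value of long forward = (F − K)·e^(−rT) = (223.6878 − 245.26) · e^(−0.1000·15/12)
= -21.5722 × 0.882497 = -19.04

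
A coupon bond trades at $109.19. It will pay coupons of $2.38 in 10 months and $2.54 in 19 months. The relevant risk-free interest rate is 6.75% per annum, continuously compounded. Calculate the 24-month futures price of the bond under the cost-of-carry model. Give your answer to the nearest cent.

$119.78

PV(coupons) I = 2.38·e^(−0.0675·10/12) + 2.54·e^(−0.0675·19/12)
I = 2.2498 + 2.2825 = 4.5323
F = (S − I)·e^(rT) = (109.19 − 4.5323) · e^(0.0675·24/12)
= 104.6577 · e^0.135000 = 104.6577 × 1.144537 = $119.78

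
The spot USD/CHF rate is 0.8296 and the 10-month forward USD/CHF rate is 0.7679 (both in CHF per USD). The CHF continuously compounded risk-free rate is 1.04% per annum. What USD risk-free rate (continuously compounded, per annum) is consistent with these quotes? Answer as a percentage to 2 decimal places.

10.31%

F = S·e^((r_CHF − r_USD)T) ⇒ r_USD = r_CHF − ln(F/S)/T
ln(0.7679/0.8296) = -0.077284; /(10/12) = -0.092741
r_USD = 0.0104 + 0.092741 = 0.103141
r_USD = 10.31%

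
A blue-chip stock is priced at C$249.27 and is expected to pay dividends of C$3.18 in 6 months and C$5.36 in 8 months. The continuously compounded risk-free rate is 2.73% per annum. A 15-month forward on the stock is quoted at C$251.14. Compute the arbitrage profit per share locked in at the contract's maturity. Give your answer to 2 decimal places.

C$1.91 per share

PV(dividends) I = 3.18·e^(−0.0273·6/12) + 5.36·e^(−0.0273·8/12) = 8.4002
Fair forward F* = (S − I)·e^(rT) = (249.27 − 8.4002)·e^0.034125 = 240.8698 × 1.034714 = 249.2314
Market C$251.14 > fair 249.2314: forward overpriced → cash-and-carry (borrow at r, buy the stock and collect the dividends, short the forward).
Profit at T = |F_mkt − F*| = |251.14 − 249.2314| = C$1.91 per share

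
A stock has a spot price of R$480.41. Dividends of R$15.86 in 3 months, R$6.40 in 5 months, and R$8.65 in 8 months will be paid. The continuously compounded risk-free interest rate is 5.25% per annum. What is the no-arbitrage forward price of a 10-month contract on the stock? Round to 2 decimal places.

R$470.27

PV(dividends) I = 15.86·e^(−0.0525·3/12) + 6.40·e^(−0.0525·5/12) + 8.65·e^(−0.0525·8/12)
I = 15.6532 + 6.2615 + 8.3525 = 30.2672
F = (S − I)·e^(rT) = (480.41 − 30.2672) · e^(0.0525·10/12)
= 450.1428 · e^0.043750 = 450.1428 × 1.044721 = R$470.27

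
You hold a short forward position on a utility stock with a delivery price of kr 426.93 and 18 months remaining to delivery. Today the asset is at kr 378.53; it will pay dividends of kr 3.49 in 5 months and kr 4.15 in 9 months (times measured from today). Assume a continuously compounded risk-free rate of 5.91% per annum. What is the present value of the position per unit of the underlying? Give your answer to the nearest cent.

PV(remaining dividends) I = 3.49·e^(−0.0591·5/12) + 4.15·e^(−0.0591·9/12) = 7.3752
Current forward F = (S − I)·e^(rT) = (378.53 − 7.3752)·e^(0.0591·18/12) = 371.1548 × 1.092698 = 405.5601
Value (long) = (F − K)·e^(−rT) = (405.5601 − 426.93) × 0.915166 = -19.5570
Short position value = −(long value) = kr 19.56

kr 19.56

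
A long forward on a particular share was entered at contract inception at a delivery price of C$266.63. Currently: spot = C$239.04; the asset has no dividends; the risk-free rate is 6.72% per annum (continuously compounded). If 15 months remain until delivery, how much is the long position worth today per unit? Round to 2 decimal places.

Current fair forward for the remaining 15 months: F = S·e^(r·T), r = 0.0672
F = 239.04 · e^(0.0672 × 15/12) = 239.04 × 1.087629 = 259.9868
Value of long forward = (F − K)·e^(−rT) = (259.9868 − 266.63) · e^(−0.0672·15/12)
= -6.6432 × 0.919431 = -6.11

-C$6.11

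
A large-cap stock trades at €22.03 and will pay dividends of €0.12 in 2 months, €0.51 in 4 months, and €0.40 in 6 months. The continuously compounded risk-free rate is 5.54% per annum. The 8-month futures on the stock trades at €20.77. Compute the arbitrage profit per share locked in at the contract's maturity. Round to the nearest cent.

PV(dividends) I = 0.12·e^(−0.0554·2/12) + 0.51·e^(−0.0554·4/12) + 0.40·e^(−0.0554·6/12) = 1.0086
Fair futures F* = (S − I)·e^(rT) = (22.03 − 1.0086)·e^0.036933 = 21.0214 × 1.037623 = 21.8123
Market €20.77 < fair 21.8123: forward underpriced → reverse cash-and-carry (short the stock, invest proceeds at r, pay the dividends, go long the forward).
Profit at T = |F_mkt − F*| = |20.77 − 21.8123| = €1.04 per share

€1.04 per share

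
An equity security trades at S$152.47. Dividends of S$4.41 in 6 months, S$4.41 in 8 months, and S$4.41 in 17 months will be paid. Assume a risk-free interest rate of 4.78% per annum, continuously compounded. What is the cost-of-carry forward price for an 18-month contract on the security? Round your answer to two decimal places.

S$150.16

PV(dividends) I = 4.41·e^(−0.0478·6/12) + 4.41·e^(−0.0478·8/12) + 4.41·e^(−0.0478·17/12)
I = 4.3059 + 4.2717 + 4.1213 = 12.6989
F = (S − I)·e^(rT) = (152.47 − 12.6989) · e^(0.0478·18/12)
= 139.7711 · e^0.071700 = 139.7711 × 1.074333 = S$150.16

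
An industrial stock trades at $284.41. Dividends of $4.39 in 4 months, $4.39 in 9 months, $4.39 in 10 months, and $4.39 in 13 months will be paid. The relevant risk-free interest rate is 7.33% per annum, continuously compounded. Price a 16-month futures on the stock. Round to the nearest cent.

$295.28

PV(dividends) I = 4.39·e^(−0.0733·4/12) + 4.39·e^(−0.0733·9/12) + 4.39·e^(−0.0733·10/12) + 4.39·e^(−0.0733·13/12)
I = 4.2840 + 4.1552 + 4.1299 + 4.0549 = 16.6240
F = (S − I)·e^(rT) = (284.41 − 16.6240) · e^(0.0733·16/12)
= 267.7860 · e^0.097733 = 267.7860 × 1.102668 = $295.28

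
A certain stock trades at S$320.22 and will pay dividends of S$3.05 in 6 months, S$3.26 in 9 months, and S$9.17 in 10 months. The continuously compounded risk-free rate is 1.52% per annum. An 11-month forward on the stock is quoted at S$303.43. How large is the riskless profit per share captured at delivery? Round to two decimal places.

PV(dividends) I = 3.05·e^(−0.0152·6/12) + 3.26·e^(−0.0152·9/12) + 9.17·e^(−0.0152·10/12) = 15.3045
Fair forward F* = (S − I)·e^(rT) = (320.22 − 15.3045)·e^0.013933 = 304.9155 × 1.014031 = 309.1938
Market S$303.43 < fair 309.1938: forward underpriced → reverse cash-and-carry (short the stock, invest proceeds at r, pay the dividends, go long the forward).
Profit at T = |F_mkt − F*| = |303.43 − 309.1938| = S$5.76 per share

S$5.76 per share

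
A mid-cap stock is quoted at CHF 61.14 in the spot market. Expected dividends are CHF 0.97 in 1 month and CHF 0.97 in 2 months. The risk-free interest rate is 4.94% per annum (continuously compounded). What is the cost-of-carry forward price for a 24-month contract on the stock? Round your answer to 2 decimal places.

CHF 65.36

PV(dividends) I = 0.97·e^(−0.0494·1/12) + 0.97·e^(−0.0494·2/12)
I = 0.9660 + 0.9620 = 1.9280
F = (S − I)·e^(rT) = (61.14 − 1.9280) · e^(0.0494·24/12)
= 59.2120 · e^0.098800 = 59.2120 × 1.103846 = CHF 65.36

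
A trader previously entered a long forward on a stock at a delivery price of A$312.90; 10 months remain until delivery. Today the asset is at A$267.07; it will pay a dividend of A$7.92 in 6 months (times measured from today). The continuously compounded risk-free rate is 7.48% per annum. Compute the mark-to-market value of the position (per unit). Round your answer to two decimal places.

PV(remaining dividends) I = 7.92·e^(−0.0748·6/12) = 7.6293
Current forward F = (S − I)·e^(rT) = (267.07 − 7.6293)·e^(0.0748·10/12) = 259.4407 × 1.064317 = 276.1271
Value (long) = (F − K)·e^(−rT) = (276.1271 − 312.90) × 0.939570 = -34.5507
Value = -A$34.55

-A$34.55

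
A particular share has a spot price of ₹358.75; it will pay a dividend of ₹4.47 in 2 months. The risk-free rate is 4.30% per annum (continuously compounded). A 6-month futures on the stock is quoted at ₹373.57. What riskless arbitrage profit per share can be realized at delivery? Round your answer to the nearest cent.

₹11.56 per share

PV(dividends) I = 4.47·e^(−0.0430·2/12) = 4.4381
Fair futures F* = (S − I)·e^(rT) = (358.75 − 4.4381)·e^0.021500 = 354.3119 × 1.021733 = 362.0122
Market ₹373.57 > fair 362.0122: forward overpriced → cash-and-carry (borrow at r, buy the stock and collect the dividends, short the forward).
Profit at T = |F_mkt − F*| = |373.57 − 362.0122| = ₹11.56 per share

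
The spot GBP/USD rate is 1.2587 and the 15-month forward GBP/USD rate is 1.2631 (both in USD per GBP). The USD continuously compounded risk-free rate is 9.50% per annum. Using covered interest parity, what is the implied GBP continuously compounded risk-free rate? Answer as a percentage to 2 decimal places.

9.22%

F = S·e^((r_USD − r_GBP)T) ⇒ r_GBP = r_USD − ln(F/S)/T
ln(1.2631/1.2587) = 0.003490; /(15/12) = 0.002792
r_GBP = 0.0950 − 0.002792 = 0.092208
r_GBP = 9.22%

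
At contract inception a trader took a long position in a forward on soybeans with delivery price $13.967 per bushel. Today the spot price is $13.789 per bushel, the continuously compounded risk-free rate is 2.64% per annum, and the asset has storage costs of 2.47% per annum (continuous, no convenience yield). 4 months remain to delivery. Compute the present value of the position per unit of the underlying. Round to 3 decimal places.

Current fair forward for the remaining 4 months: F = S·e^((r + u)·T), (r + u) = 0.0264 + 0.0247 = 0.0511
F = 13.789 · e^(0.0511 × 4/12) = 13.789 × 1.017179 = 14.0259
Value of long forward = (F − K)·e^(−rT) = (14.0259 − 13.967) · e^(−0.0264·4/12)
= 0.0589 × 0.991239 = 0.058

$0.058 per bushel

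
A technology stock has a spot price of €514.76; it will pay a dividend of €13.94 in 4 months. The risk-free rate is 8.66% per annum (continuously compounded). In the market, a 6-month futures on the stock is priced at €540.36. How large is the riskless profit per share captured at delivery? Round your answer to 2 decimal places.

€16.96 per share

PV(dividends) I = 13.94·e^(−0.0866·4/12) = 13.5434
Fair futures F* = (S − I)·e^(rT) = (514.76 − 13.5434)·e^0.043300 = 501.2166 × 1.044251 = 523.3959
Market €540.36 > fair 523.3959: forward overpriced → cash-and-carry (borrow at r, buy the stock and collect the dividends, short the forward).
Profit at T = |F_mkt − F*| = |540.36 − 523.3959| = €16.96 per share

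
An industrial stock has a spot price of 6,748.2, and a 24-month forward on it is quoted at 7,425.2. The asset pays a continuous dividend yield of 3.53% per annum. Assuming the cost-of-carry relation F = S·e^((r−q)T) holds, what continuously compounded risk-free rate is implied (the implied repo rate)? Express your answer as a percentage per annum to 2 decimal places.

8.31%

From F = S·e^((r−q)T): (r − q) = ln(F/S)/T
ln(7425.2/6748.2) = ln(1.100323) = 0.095604
(r − q) = 0.095604 / (24/12) = 0.047802
r = ln(F/S)/T + q = 0.047802 + 0.0353 = 0.083102
r = 8.31%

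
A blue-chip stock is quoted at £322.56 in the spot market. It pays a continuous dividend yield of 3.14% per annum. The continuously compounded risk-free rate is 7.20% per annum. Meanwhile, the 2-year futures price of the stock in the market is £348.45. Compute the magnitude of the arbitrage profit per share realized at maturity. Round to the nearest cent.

Fair futures: F* = S·e^(carry·T), with carry = (r − q) = 0.0720 − 0.0314 = 0.0406
F* = 322.56 · e^(0.0406 × 2) = 322.56 · e^0.081200 = 322.56 × 1.084588 = £349.8447
Market £348.45 < fair £349.8447: forward underpriced → reverse cash-and-carry (short spot, go long the forward).
At maturity, profit = |F_mkt − F*| = |348.45 − 349.8447| = £1.39 per share

£1.39 per share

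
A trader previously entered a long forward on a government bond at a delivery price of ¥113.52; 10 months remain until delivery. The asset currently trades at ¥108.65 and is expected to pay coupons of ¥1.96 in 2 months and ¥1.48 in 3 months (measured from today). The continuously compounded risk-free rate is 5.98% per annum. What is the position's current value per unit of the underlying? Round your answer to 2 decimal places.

-¥2.75

PV(remaining coupons) I = 1.96·e^(−0.0598·2/12) + 1.48·e^(−0.0598·3/12) = 3.3986
Current forward F = (S − I)·e^(rT) = (108.65 − 3.3986)·e^(0.0598·10/12) = 105.2514 × 1.051096 = 110.6293
Value (long) = (F − K)·e^(−rT) = (110.6293 − 113.52) × 0.951388 = -2.7502
Value = -¥2.75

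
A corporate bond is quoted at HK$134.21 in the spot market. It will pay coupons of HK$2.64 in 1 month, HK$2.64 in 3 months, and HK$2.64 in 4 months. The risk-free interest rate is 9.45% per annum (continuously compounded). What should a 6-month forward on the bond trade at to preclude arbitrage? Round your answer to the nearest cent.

HK$132.57

PV(coupons) I = 2.64·e^(−0.0945·1/12) + 2.64·e^(−0.0945·3/12) + 2.64·e^(−0.0945·4/12)
I = 2.6193 + 2.5784 + 2.5581 = 7.7558
F = (S − I)·e^(rT) = (134.21 − 7.7558) · e^(0.0945·6/12)
= 126.4542 · e^0.047250 = 126.4542 × 1.048384 = HK$132.57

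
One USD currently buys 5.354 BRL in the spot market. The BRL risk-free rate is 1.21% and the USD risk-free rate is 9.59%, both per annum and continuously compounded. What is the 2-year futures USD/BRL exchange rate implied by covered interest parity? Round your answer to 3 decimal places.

4.528

F = S·e^((r_BRL − r_USD)T) = 5.354 · e^((0.0121 − 0.0959) × 2)
= 5.354 · e^-0.167600 = 5.354 × 0.845692
F = 4.528 BRL per USD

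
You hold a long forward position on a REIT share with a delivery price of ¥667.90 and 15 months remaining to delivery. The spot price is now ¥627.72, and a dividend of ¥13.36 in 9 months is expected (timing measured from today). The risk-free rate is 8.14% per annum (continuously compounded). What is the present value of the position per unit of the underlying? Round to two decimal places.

PV(remaining dividends) I = 13.36·e^(−0.0814·9/12) = 12.5688
Current forward F = (S − I)·e^(rT) = (627.72 − 12.5688)·e^(0.0814·15/12) = 615.1512 × 1.107107 = 681.0382
Value (long) = (F − K)·e^(−rT) = (681.0382 − 667.90) × 0.903255 = 11.8671
Value = ¥11.87

¥11.87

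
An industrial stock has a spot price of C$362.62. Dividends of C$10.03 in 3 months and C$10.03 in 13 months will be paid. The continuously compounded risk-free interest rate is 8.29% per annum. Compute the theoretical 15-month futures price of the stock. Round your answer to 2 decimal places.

PV(dividends) I = 10.03·e^(−0.0829·3/12) + 10.03·e^(−0.0829·13/12)
I = 9.8243 + 9.1685 = 18.9928
F = (S − I)·e^(rT) = (362.62 − 18.9928) · e^(0.0829·15/12)
= 343.6272 · e^0.103625 = 343.6272 × 1.109184 = C$381.15

C$381.15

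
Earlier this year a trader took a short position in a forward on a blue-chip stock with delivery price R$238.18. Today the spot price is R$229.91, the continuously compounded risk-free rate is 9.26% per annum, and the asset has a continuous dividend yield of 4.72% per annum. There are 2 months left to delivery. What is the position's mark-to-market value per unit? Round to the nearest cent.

R$6.42

Current fair forward for the remaining 2 months: F = S·e^((r − q)·T), (r − q) = 0.0926 − 0.0472 = 0.0454
F = 229.91 · e^(0.0454 × 2/12) = 229.91 × 1.007595 = 231.6562
Value of long forward = (F − K)·e^(−rT) = (231.6562 − 238.18) · e^(−0.0926·2/12)
= -6.5238 × 0.984685 = -6.42
Short position value = −(long value) = R$6.42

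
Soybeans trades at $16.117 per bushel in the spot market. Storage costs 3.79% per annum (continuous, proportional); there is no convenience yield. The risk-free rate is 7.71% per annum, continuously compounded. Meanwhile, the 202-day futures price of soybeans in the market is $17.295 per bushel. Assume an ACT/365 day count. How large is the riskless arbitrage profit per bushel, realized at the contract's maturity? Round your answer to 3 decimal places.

Fair futures: F* = S·e^(carry·T), with carry = (r + u) = 0.0771 + 0.0379 = 0.1150
F* = 16.117 · e^(0.1150 × 202/365) = 16.117 · e^0.063644 = 16.117 × 1.065713 = $17.1761
Market $17.295 > fair $17.1761: forward overpriced → cash-and-carry (buy spot, short the forward).
At maturity, profit = |F_mkt − F*| = |17.295 − 17.1761| = $0.119 per bushel

$0.119 per bushel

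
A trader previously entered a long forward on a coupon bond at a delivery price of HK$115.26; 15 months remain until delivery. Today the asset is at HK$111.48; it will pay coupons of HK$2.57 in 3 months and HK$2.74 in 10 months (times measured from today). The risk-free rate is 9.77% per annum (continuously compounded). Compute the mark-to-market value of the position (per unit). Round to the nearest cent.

HK$4.44

PV(remaining coupons) I = 2.57·e^(−0.0977·3/12) + 2.74·e^(−0.0977·10/12) = 5.0337
Current forward F = (S − I)·e^(rT) = (111.48 − 5.0337)·e^(0.0977·15/12) = 106.4463 × 1.129895 = 120.2731
Value (long) = (F − K)·e^(−rT) = (120.2731 − 115.26) × 0.885038 = 4.4368
Value = HK$4.44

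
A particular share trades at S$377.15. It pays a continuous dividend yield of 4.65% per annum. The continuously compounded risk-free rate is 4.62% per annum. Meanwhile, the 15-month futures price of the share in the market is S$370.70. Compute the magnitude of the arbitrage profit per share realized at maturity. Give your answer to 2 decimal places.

Fair futures: F* = S·e^(carry·T), with carry = (r − q) = 0.0462 − 0.0465 = -0.0003
F* = 377.15 · e^(-0.0003 × 15/12) = 377.15 · e^-0.000375 = 377.15 × 0.999625 = S$377.0086
Market S$370.70 < fair S$377.0086: forward underpriced → reverse cash-and-carry (short spot, go long the forward).
At maturity, profit = |F_mkt − F*| = |370.70 − 377.0086| = S$6.31 per share

S$6.31 per share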